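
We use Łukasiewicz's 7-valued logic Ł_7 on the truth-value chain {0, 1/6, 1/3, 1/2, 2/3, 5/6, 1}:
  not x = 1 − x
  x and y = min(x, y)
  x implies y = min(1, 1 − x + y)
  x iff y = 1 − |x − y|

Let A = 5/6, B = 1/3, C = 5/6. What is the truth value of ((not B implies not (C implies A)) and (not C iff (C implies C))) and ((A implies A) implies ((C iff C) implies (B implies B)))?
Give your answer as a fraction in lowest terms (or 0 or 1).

not B = not 1/3 = 2/3
C implies A = 5/6 implies 5/6 = 1
not (C implies A) = not 1 = 0
not B implies not (C implies A) = 2/3 implies 0 = 1/3
not C = not 5/6 = 1/6
C implies C = 5/6 implies 5/6 = 1
not C iff (C implies C) = 1/6 iff 1 = 1/6
(not B implies not (C implies A)) and (not C iff (C implies C)) = 1/3 and 1/6 = 1/6
A implies A = 5/6 implies 5/6 = 1
C iff C = 5/6 iff 5/6 = 1
B implies B = 1/3 implies 1/3 = 1
(C iff C) implies (B implies B) = 1 implies 1 = 1
(A implies A) implies ((C iff C) implies (B implies B)) = 1 implies 1 = 1
((not B implies not (C implies A)) and (not C iff (C implies C))) and ((A implies A) implies ((C iff C) implies (B implies B))) = 1/6 and 1 = 1/6

1/6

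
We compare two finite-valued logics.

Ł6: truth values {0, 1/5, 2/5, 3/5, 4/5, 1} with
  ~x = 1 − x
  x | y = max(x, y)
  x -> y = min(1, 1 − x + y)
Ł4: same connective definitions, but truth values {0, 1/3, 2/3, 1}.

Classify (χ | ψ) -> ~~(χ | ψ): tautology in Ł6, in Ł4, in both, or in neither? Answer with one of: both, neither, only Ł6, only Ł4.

both

In Ł6: every assignment gives 1 — tautology.
In Ł4: every assignment gives 1 — tautology.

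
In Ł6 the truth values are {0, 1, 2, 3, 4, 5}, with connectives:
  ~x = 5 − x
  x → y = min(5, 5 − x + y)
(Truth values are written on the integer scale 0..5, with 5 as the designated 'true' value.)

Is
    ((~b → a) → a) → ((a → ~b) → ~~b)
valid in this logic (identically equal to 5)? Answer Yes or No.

No

Counterexample: take a = 0, b = 0.
~b = ~0 = 5
~b → a = 5 → 0 = 0
(~b → a) → a = 0 → 0 = 5
~b = ~0 = 5
a → ~b = 0 → 5 = 5
~b = ~0 = 5
~~b = ~5 = 0
(a → ~b) → ~~b = 5 → 0 = 0
((~b → a) → a) → ((a → ~b) → ~~b) = 5 → 0 = 0
This gives 0 ≠ 5.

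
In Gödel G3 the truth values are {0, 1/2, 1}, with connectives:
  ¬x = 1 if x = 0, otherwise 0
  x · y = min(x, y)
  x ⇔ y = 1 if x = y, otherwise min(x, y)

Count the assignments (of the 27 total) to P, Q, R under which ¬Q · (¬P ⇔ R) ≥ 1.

3

value 1: 3 assignments (counts)
value 1/2: 1 assignment
value 0: 23 assignments
So 3 of the 27 assignments meet the threshold.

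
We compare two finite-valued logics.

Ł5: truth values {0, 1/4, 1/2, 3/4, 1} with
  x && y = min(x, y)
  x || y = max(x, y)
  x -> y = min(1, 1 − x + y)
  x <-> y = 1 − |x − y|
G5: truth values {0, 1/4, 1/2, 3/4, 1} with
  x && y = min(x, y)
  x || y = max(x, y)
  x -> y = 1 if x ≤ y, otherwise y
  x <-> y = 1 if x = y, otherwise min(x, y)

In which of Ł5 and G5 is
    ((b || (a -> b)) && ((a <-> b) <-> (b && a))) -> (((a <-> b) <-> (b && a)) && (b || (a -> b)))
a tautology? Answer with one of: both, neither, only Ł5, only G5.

both

In Ł5: every assignment gives 1 — tautology.
In G5: every assignment gives 1 — tautology.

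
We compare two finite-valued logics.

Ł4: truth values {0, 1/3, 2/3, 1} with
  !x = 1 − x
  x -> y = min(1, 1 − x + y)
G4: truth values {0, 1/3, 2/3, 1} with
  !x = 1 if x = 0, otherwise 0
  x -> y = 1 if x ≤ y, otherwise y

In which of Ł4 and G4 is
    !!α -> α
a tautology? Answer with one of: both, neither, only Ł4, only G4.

In Ł4: every assignment gives 1 — tautology.
In G4: at α = 1/3 the value is 1/3 — not a tautology.

only Ł4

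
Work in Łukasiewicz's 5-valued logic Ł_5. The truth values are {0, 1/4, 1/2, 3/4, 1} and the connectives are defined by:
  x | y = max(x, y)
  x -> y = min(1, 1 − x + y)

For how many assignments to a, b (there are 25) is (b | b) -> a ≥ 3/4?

19

value 1: 15 assignments (counts)
value 3/4: 4 assignments (counts)
value 1/2: 3 assignments
value 1/4: 2 assignments
value 0: 1 assignment
So 19 of the 25 assignments meet the threshold.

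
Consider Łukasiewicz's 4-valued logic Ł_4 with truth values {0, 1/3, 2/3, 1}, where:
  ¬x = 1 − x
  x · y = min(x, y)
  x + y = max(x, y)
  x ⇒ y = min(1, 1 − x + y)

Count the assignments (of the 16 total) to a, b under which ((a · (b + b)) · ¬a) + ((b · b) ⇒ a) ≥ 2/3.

a = 0, b = 0 ↦ 1  ≥
a = 0, b = 1/3 ↦ 2/3  ≥
a = 0, b = 2/3 ↦ 1/3  <
a = 0, b = 1 ↦ 0  <
a = 1/3, b = 0 ↦ 1  ≥
a = 1/3, b = 1/3 ↦ 1  ≥
a = 1/3, b = 2/3 ↦ 2/3  ≥
a = 1/3, b = 1 ↦ 1/3  <
a = 2/3, b = 0 ↦ 1  ≥
a = 2/3, b = 1/3 ↦ 1  ≥
a = 2/3, b = 2/3 ↦ 1  ≥
a = 2/3, b = 1 ↦ 2/3  ≥
a = 1, b = 0 ↦ 1  ≥
a = 1, b = 1/3 ↦ 1  ≥
a = 1, b = 2/3 ↦ 1  ≥
a = 1, b = 1 ↦ 1  ≥
So 13 of the 16 assignments meet the threshold.

13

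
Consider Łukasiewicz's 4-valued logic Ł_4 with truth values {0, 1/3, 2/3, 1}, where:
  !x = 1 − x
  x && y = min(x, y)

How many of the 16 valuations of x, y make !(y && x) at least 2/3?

x = 0, y = 0 ↦ 1  ≥
x = 0, y = 1/3 ↦ 1  ≥
x = 0, y = 2/3 ↦ 1  ≥
x = 0, y = 1 ↦ 1  ≥
x = 1/3, y = 0 ↦ 1  ≥
x = 1/3, y = 1/3 ↦ 2/3  ≥
x = 1/3, y = 2/3 ↦ 2/3  ≥
x = 1/3, y = 1 ↦ 2/3  ≥
x = 2/3, y = 0 ↦ 1  ≥
x = 2/3, y = 1/3 ↦ 2/3  ≥
x = 2/3, y = 2/3 ↦ 1/3  <
x = 2/3, y = 1 ↦ 1/3  <
x = 1, y = 0 ↦ 1  ≥
x = 1, y = 1/3 ↦ 2/3  ≥
x = 1, y = 2/3 ↦ 1/3  <
x = 1, y = 1 ↦ 0  <
So 12 of the 16 assignments meet the threshold.

12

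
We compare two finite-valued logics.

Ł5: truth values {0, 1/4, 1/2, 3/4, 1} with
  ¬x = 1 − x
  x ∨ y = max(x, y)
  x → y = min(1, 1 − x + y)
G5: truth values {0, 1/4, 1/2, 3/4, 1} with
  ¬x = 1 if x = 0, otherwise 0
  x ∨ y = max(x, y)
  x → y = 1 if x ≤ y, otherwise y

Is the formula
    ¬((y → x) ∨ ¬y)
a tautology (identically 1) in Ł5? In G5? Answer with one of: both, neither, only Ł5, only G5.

In Ł5: at x = 0, y = 0 the value is 0 — not a tautology.
In G5: at x = 0, y = 0 the value is 0 — not a tautology.

neither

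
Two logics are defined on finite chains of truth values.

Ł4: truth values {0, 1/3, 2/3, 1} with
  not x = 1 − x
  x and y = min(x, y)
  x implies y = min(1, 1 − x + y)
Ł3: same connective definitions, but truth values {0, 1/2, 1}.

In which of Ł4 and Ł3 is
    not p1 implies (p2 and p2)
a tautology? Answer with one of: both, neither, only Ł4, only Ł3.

neither

In Ł4: at p1 = 0, p2 = 0 the value is 0 — not a tautology.
In Ł3: at p1 = 0, p2 = 0 the value is 0 — not a tautology.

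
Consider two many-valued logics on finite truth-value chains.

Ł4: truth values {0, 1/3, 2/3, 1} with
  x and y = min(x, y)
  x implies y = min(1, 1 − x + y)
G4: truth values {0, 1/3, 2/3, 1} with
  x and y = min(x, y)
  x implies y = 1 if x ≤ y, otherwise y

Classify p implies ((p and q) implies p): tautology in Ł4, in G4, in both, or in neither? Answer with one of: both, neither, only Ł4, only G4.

both

In Ł4: every assignment gives 1 — tautology.
In G4: every assignment gives 1 — tautology.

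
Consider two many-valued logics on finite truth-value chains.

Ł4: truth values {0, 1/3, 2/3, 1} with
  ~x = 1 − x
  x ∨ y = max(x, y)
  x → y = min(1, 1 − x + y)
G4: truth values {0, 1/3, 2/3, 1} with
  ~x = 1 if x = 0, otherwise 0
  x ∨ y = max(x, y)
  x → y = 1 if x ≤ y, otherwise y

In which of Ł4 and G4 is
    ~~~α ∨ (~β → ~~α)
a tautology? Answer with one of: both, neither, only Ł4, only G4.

In Ł4: at α = 1/3, β = 0 the value is 2/3 — not a tautology.
In G4: every assignment gives 1 — tautology.

only G4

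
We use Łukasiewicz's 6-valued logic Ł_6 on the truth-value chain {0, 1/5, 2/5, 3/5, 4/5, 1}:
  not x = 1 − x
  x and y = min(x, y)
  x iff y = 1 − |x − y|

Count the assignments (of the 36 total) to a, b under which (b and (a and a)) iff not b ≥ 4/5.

value 1: 3 assignments (counts)
value 4/5: 11 assignments (counts)
value 3/5: 4 assignments
value 2/5: 9 assignments
value 1/5: 2 assignments
value 0: 7 assignments
So 14 of the 36 assignments meet the threshold.

14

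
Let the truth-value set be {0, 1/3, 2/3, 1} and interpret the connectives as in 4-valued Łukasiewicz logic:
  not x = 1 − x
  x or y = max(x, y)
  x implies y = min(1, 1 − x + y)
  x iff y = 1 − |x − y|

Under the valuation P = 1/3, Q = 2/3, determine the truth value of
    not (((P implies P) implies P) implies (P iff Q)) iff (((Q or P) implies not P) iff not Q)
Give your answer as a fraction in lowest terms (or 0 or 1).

P implies P = 1/3 implies 1/3 = 1
(P implies P) implies P = 1 implies 1/3 = 1/3
P iff Q = 1/3 iff 2/3 = 2/3
((P implies P) implies P) implies (P iff Q) = 1/3 implies 2/3 = 1
not (((P implies P) implies P) implies (P iff Q)) = not 1 = 0
Q or P = 2/3 or 1/3 = 2/3
not P = not 1/3 = 2/3
(Q or P) implies not P = 2/3 implies 2/3 = 1
not Q = not 2/3 = 1/3
((Q or P) implies not P) iff not Q = 1 iff 1/3 = 1/3
not (((P implies P) implies P) implies (P iff Q)) iff (((Q or P) implies not P) iff not Q) = 0 iff 1/3 = 2/3

2/3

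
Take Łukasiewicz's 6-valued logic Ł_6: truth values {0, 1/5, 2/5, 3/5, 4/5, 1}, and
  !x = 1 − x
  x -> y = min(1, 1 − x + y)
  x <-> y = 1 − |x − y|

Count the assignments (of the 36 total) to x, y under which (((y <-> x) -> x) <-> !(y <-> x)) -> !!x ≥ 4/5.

value 1: 18 assignments (counts)
value 4/5: 6 assignments (counts)
value 2/5: 6 assignments
value 0: 6 assignments
So 24 of the 36 assignments meet the threshold.

24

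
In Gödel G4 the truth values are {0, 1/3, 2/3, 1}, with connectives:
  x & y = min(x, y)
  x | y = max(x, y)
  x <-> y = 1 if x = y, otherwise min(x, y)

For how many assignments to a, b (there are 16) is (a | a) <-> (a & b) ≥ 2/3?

11

a = 0, b = 0 ↦ 1  ≥
a = 0, b = 1/3 ↦ 1  ≥
a = 0, b = 2/3 ↦ 1  ≥
a = 0, b = 1 ↦ 1  ≥
a = 1/3, b = 0 ↦ 0  <
a = 1/3, b = 1/3 ↦ 1  ≥
a = 1/3, b = 2/3 ↦ 1  ≥
a = 1/3, b = 1 ↦ 1  ≥
a = 2/3, b = 0 ↦ 0  <
a = 2/3, b = 1/3 ↦ 1/3  <
a = 2/3, b = 2/3 ↦ 1  ≥
a = 2/3, b = 1 ↦ 1  ≥
a = 1, b = 0 ↦ 0  <
a = 1, b = 1/3 ↦ 1/3  <
a = 1, b = 2/3 ↦ 2/3  ≥
a = 1, b = 1 ↦ 1  ≥
So 11 of the 16 assignments meet the threshold.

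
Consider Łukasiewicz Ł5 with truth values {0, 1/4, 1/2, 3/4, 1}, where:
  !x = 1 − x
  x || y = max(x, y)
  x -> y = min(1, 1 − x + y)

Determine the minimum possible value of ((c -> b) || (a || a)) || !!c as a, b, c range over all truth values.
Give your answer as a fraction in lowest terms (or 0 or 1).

1/2

Take a = 0, b = 0, c = 1/2:
c -> b = 1/2 -> 0 = 1/2
a || a = 0 || 0 = 0
(c -> b) || (a || a) = 1/2 || 0 = 1/2
!c = !1/2 = 1/2
!!c = !1/2 = 1/2
((c -> b) || (a || a)) || !!c = 1/2 || 1/2 = 1/2
No assignment yields a value below 1/2, so this is the minimum.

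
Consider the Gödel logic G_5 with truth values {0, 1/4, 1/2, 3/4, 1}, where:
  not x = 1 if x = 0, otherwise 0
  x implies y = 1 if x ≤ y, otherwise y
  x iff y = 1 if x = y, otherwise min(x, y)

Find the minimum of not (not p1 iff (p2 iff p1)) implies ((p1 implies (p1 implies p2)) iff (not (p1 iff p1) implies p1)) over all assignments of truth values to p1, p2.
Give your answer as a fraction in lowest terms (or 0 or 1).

1/4

Take p1 = 1/2, p2 = 1/4:
not p1 = not 1/2 = 0
p2 iff p1 = 1/4 iff 1/2 = 1/4
not p1 iff (p2 iff p1) = 0 iff 1/4 = 0
not (not p1 iff (p2 iff p1)) = not 0 = 1
p1 implies p2 = 1/2 implies 1/4 = 1/4
p1 implies (p1 implies p2) = 1/2 implies 1/4 = 1/4
p1 iff p1 = 1/2 iff 1/2 = 1
not (p1 iff p1) = not 1 = 0
not (p1 iff p1) implies p1 = 0 implies 1/2 = 1
(p1 implies (p1 implies p2)) iff (not (p1 iff p1) implies p1) = 1/4 iff 1 = 1/4
not (not p1 iff (p2 iff p1)) implies ((p1 implies (p1 implies p2)) iff (not (p1 iff p1) implies p1)) = 1 implies 1/4 = 1/4
No assignment yields a value below 1/4, so this is the minimum.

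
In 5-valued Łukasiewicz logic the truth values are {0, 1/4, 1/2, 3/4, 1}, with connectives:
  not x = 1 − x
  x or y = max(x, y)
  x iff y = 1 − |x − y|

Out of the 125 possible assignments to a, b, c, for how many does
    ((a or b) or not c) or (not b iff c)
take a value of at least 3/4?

value 1: 77 assignments (counts)
value 3/4: 42 assignments (counts)
value 1/2: 6 assignments
So 119 of the 125 assignments meet the threshold.

119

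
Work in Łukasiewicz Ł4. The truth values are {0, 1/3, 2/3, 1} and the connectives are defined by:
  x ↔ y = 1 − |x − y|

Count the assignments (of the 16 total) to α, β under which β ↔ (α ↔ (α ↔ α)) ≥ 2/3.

10

α = 0, β = 0 ↦ 1  ≥
α = 0, β = 1/3 ↦ 2/3  ≥
α = 0, β = 2/3 ↦ 1/3  <
α = 0, β = 1 ↦ 0  <
α = 1/3, β = 0 ↦ 2/3  ≥
α = 1/3, β = 1/3 ↦ 1  ≥
α = 1/3, β = 2/3 ↦ 2/3  ≥
α = 1/3, β = 1 ↦ 1/3  <
α = 2/3, β = 0 ↦ 1/3  <
α = 2/3, β = 1/3 ↦ 2/3  ≥
α = 2/3, β = 2/3 ↦ 1  ≥
α = 2/3, β = 1 ↦ 2/3  ≥
α = 1, β = 0 ↦ 0  <
α = 1, β = 1/3 ↦ 1/3  <
α = 1, β = 2/3 ↦ 2/3  ≥
α = 1, β = 1 ↦ 1  ≥
So 10 of the 16 assignments meet the threshold.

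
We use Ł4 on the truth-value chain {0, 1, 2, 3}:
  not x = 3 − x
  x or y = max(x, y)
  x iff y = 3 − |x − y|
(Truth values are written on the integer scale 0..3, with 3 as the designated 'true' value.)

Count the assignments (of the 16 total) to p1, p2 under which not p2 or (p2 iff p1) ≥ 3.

7

p1 = 0, p2 = 0 ↦ 3  ≥
p1 = 0, p2 = 1 ↦ 2  <
p1 = 0, p2 = 2 ↦ 1  <
p1 = 0, p2 = 3 ↦ 0  <
p1 = 1, p2 = 0 ↦ 3  ≥
p1 = 1, p2 = 1 ↦ 3  ≥
p1 = 1, p2 = 2 ↦ 2  <
p1 = 1, p2 = 3 ↦ 1  <
p1 = 2, p2 = 0 ↦ 3  ≥
p1 = 2, p2 = 1 ↦ 2  <
p1 = 2, p2 = 2 ↦ 3  ≥
p1 = 2, p2 = 3 ↦ 2  <
p1 = 3, p2 = 0 ↦ 3  ≥
p1 = 3, p2 = 1 ↦ 2  <
p1 = 3, p2 = 2 ↦ 2  <
p1 = 3, p2 = 3 ↦ 3  ≥
So 7 of the 16 assignments meet the threshold.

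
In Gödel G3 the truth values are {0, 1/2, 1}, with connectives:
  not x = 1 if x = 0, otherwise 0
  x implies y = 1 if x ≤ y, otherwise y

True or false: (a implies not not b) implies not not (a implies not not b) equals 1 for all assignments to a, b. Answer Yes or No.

a = 0, b = 0 ↦ 1
a = 0, b = 1/2 ↦ 1
a = 0, b = 1 ↦ 1
a = 1/2, b = 0 ↦ 1
a = 1/2, b = 1/2 ↦ 1
a = 1/2, b = 1 ↦ 1
a = 1, b = 0 ↦ 1
a = 1, b = 1/2 ↦ 1
a = 1, b = 1 ↦ 1
Every assignment gives a value ≥ 1.

Yes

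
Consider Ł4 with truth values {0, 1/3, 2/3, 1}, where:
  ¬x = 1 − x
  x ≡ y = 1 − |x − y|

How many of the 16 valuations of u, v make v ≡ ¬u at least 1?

4

u = 0, v = 0 ↦ 0  <
u = 0, v = 1/3 ↦ 1/3  <
u = 0, v = 2/3 ↦ 2/3  <
u = 0, v = 1 ↦ 1  ≥
u = 1/3, v = 0 ↦ 1/3  <
u = 1/3, v = 1/3 ↦ 2/3  <
u = 1/3, v = 2/3 ↦ 1  ≥
u = 1/3, v = 1 ↦ 2/3  <
u = 2/3, v = 0 ↦ 2/3  <
u = 2/3, v = 1/3 ↦ 1  ≥
u = 2/3, v = 2/3 ↦ 2/3  <
u = 2/3, v = 1 ↦ 1/3  <
u = 1, v = 0 ↦ 1  ≥
u = 1, v = 1/3 ↦ 2/3  <
u = 1, v = 2/3 ↦ 1/3  <
u = 1, v = 1 ↦ 0  <
So 4 of the 16 assignments meet the threshold.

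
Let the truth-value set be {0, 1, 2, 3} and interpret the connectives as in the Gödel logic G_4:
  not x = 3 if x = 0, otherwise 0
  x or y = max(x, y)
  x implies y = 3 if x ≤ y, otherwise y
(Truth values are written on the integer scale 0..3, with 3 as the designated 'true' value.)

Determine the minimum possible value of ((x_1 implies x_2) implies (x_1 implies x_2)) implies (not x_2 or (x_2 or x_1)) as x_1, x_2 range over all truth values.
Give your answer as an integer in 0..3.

1

Take x_1 = 0, x_2 = 1:
x_1 implies x_2 = 0 implies 1 = 3
x_1 implies x_2 = 0 implies 1 = 3
(x_1 implies x_2) implies (x_1 implies x_2) = 3 implies 3 = 3
not x_2 = not 1 = 0
x_2 or x_1 = 1 or 0 = 1
not x_2 or (x_2 or x_1) = 0 or 1 = 1
((x_1 implies x_2) implies (x_1 implies x_2)) implies (not x_2 or (x_2 or x_1)) = 3 implies 1 = 1
No assignment yields a value below 1, so this is the minimum.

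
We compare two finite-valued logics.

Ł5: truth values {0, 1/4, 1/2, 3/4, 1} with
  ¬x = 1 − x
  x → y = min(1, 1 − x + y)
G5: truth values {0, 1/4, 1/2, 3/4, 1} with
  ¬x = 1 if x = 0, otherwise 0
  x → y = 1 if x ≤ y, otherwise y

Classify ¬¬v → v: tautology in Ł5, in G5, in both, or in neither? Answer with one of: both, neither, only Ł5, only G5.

only Ł5

In Ł5: every assignment gives 1 — tautology.
In G5: at v = 1/4 the value is 1/4 — not a tautology.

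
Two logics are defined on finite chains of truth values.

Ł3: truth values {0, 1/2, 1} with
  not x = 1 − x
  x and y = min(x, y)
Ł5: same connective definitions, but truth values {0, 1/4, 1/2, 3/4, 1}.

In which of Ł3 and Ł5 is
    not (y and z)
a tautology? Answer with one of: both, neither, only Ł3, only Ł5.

In Ł3: at y = 1/2, z = 1/2 the value is 1/2 — not a tautology.
In Ł5: at y = 1/4, z = 1/4 the value is 3/4 — not a tautology.

neither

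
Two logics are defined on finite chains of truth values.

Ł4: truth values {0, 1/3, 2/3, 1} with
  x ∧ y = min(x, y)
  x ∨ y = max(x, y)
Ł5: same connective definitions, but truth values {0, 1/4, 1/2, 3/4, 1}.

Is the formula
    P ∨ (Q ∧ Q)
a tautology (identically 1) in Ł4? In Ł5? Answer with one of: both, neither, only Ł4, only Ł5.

neither

In Ł4: at P = 0, Q = 0 the value is 0 — not a tautology.
In Ł5: at P = 0, Q = 0 the value is 0 — not a tautology.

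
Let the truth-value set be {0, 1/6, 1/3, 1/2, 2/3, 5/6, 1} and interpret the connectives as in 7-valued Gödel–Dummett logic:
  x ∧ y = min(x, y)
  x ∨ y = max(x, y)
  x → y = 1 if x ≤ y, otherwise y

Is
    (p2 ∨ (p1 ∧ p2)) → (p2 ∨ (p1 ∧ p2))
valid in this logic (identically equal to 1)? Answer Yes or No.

Yes

At p1 = 2/3, p2 = 0, for instance:
p1 ∧ p2 = 2/3 ∧ 0 = 0
p2 ∨ (p1 ∧ p2) = 0 ∨ 0 = 0
(p2 ∨ (p1 ∧ p2)) → (p2 ∨ (p1 ∧ p2)) = 0 → 0 = 1
and checking the remaining 48 assignments likewise gives ≥ 1 in every case.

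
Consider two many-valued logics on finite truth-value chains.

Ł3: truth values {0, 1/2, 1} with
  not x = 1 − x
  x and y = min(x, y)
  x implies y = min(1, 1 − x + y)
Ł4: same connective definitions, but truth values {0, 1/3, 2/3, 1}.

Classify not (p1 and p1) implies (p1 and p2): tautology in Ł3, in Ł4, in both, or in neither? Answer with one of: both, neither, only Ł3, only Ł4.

neither

In Ł3: at p1 = 0, p2 = 0 the value is 0 — not a tautology.
In Ł4: at p1 = 0, p2 = 0 the value is 0 — not a tautology.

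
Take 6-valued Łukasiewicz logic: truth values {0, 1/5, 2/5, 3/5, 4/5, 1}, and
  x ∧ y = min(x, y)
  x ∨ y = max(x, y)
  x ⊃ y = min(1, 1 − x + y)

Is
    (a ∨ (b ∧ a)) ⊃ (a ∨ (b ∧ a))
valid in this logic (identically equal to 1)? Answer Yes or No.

At a = 2/5, b = 3/5, for instance:
b ∧ a = 3/5 ∧ 2/5 = 2/5
a ∨ (b ∧ a) = 2/5 ∨ 2/5 = 2/5
(a ∨ (b ∧ a)) ⊃ (a ∨ (b ∧ a)) = 2/5 ⊃ 2/5 = 1
and checking the remaining 35 assignments likewise gives ≥ 1 in every case.

Yes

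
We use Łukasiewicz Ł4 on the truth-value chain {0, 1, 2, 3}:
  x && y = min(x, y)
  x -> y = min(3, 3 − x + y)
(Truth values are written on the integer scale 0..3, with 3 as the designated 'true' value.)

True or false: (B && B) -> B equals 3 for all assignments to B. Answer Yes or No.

B = 0 ↦ 3
B = 1 ↦ 3
B = 2 ↦ 3
B = 3 ↦ 3
Every assignment gives a value ≥ 3.

Yes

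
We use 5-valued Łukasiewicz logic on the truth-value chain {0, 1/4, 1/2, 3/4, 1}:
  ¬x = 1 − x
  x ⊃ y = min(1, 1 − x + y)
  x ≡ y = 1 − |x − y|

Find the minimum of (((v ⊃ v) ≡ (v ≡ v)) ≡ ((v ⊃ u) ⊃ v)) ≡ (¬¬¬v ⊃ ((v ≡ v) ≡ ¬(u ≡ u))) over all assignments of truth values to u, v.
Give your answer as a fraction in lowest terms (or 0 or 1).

Take u = 0, v = 1/2:
v ⊃ v = 1/2 ⊃ 1/2 = 1
v ≡ v = 1/2 ≡ 1/2 = 1
(v ⊃ v) ≡ (v ≡ v) = 1 ≡ 1 = 1
v ⊃ u = 1/2 ⊃ 0 = 1/2
(v ⊃ u) ⊃ v = 1/2 ⊃ 1/2 = 1
((v ⊃ v) ≡ (v ≡ v)) ≡ ((v ⊃ u) ⊃ v) = 1 ≡ 1 = 1
¬v = ¬1/2 = 1/2
¬¬v = ¬1/2 = 1/2
¬¬¬v = ¬1/2 = 1/2
v ≡ v = 1/2 ≡ 1/2 = 1
u ≡ u = 0 ≡ 0 = 1
¬(u ≡ u) = ¬1 = 0
(v ≡ v) ≡ ¬(u ≡ u) = 1 ≡ 0 = 0
¬¬¬v ⊃ ((v ≡ v) ≡ ¬(u ≡ u)) = 1/2 ⊃ 0 = 1/2
(((v ⊃ v) ≡ (v ≡ v)) ≡ ((v ⊃ u) ⊃ v)) ≡ (¬¬¬v ⊃ ((v ≡ v) ≡ ¬(u ≡ u))) = 1 ≡ 1/2 = 1/2
No assignment yields a value below 1/2, so this is the minimum.

1/2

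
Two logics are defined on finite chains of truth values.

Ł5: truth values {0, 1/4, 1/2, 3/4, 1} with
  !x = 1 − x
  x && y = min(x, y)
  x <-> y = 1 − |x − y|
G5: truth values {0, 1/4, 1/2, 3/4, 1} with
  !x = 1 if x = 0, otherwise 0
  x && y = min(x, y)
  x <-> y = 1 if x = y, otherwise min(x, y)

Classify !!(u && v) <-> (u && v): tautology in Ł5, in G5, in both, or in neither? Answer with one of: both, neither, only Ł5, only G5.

In Ł5: every assignment gives 1 — tautology.
In G5: at u = 1/4, v = 1/4 the value is 1/4 — not a tautology.

only Ł5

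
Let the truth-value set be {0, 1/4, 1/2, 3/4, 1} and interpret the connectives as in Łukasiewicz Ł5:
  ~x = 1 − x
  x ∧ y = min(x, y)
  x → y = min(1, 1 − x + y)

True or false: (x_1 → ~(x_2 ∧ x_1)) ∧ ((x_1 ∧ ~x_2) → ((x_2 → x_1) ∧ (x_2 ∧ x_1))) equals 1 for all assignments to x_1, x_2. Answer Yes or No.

No

Counterexample: take x_1 = 1/4, x_2 = 0.
x_2 ∧ x_1 = 0 ∧ 1/4 = 0
~(x_2 ∧ x_1) = ~0 = 1
x_1 → ~(x_2 ∧ x_1) = 1/4 → 1 = 1
~x_2 = ~0 = 1
x_1 ∧ ~x_2 = 1/4 ∧ 1 = 1/4
x_2 → x_1 = 0 → 1/4 = 1
x_2 ∧ x_1 = 0 ∧ 1/4 = 0
(x_2 → x_1) ∧ (x_2 ∧ x_1) = 1 ∧ 0 = 0
(x_1 ∧ ~x_2) → ((x_2 → x_1) ∧ (x_2 ∧ x_1)) = 1/4 → 0 = 3/4
(x_1 → ~(x_2 ∧ x_1)) ∧ ((x_1 ∧ ~x_2) → ((x_2 → x_1) ∧ (x_2 ∧ x_1))) = 1 ∧ 3/4 = 3/4
This gives 3/4 ≠ 1.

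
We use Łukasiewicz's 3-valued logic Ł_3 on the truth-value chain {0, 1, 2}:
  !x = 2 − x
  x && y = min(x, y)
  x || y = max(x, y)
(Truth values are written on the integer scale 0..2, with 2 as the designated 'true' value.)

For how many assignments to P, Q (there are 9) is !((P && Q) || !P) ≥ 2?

1

P = 0, Q = 0 ↦ 0  <
P = 0, Q = 1 ↦ 0  <
P = 0, Q = 2 ↦ 0  <
P = 1, Q = 0 ↦ 1  <
P = 1, Q = 1 ↦ 1  <
P = 1, Q = 2 ↦ 1  <
P = 2, Q = 0 ↦ 2  ≥
P = 2, Q = 1 ↦ 1  <
P = 2, Q = 2 ↦ 0  <
So 1 of the 9 assignments meets the threshold.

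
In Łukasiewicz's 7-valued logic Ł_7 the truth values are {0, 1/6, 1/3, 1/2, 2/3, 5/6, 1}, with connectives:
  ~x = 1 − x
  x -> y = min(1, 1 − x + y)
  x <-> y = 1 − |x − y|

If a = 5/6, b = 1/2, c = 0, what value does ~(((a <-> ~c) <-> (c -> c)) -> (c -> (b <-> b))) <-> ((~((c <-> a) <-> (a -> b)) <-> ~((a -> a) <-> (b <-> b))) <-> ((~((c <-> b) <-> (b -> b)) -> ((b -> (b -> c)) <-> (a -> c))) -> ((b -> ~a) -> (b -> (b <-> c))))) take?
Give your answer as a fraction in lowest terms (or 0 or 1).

~c = ~0 = 1
a <-> ~c = 5/6 <-> 1 = 5/6
c -> c = 0 -> 0 = 1
(a <-> ~c) <-> (c -> c) = 5/6 <-> 1 = 5/6
b <-> b = 1/2 <-> 1/2 = 1
c -> (b <-> b) = 0 -> 1 = 1
((a <-> ~c) <-> (c -> c)) -> (c -> (b <-> b)) = 5/6 -> 1 = 1
~(((a <-> ~c) <-> (c -> c)) -> (c -> (b <-> b))) = ~1 = 0
c <-> a = 0 <-> 5/6 = 1/6
a -> b = 5/6 -> 1/2 = 2/3
(c <-> a) <-> (a -> b) = 1/6 <-> 2/3 = 1/2
~((c <-> a) <-> (a -> b)) = ~1/2 = 1/2
a -> a = 5/6 -> 5/6 = 1
b <-> b = 1/2 <-> 1/2 = 1
(a -> a) <-> (b <-> b) = 1 <-> 1 = 1
~((a -> a) <-> (b <-> b)) = ~1 = 0
~((c <-> a) <-> (a -> b)) <-> ~((a -> a) <-> (b <-> b)) = 1/2 <-> 0 = 1/2
c <-> b = 0 <-> 1/2 = 1/2
b -> b = 1/2 -> 1/2 = 1
(c <-> b) <-> (b -> b) = 1/2 <-> 1 = 1/2
~((c <-> b) <-> (b -> b)) = ~1/2 = 1/2
b -> c = 1/2 -> 0 = 1/2
b -> (b -> c) = 1/2 -> 1/2 = 1
a -> c = 5/6 -> 0 = 1/6
(b -> (b -> c)) <-> (a -> c) = 1 <-> 1/6 = 1/6
~((c <-> b) <-> (b -> b)) -> ((b -> (b -> c)) <-> (a -> c)) = 1/2 -> 1/6 = 2/3
~a = ~5/6 = 1/6
b -> ~a = 1/2 -> 1/6 = 2/3
b <-> c = 1/2 <-> 0 = 1/2
b -> (b <-> c) = 1/2 -> 1/2 = 1
(b -> ~a) -> (b -> (b <-> c)) = 2/3 -> 1 = 1
(~((c <-> b) <-> (b -> b)) -> ((b -> (b -> c)) <-> (a -> c))) -> ((b -> ~a) -> (b -> (b <-> c))) = 2/3 -> 1 = 1
(~((c <-> a) <-> (a -> b)) <-> ~((a -> a) <-> (b <-> b))) <-> ((~((c <-> b) <-> (b -> b)) -> ((b -> (b -> c)) <-> (a -> c))) -> ((b -> ~a) -> (b -> (b <-> c)))) = 1/2 <-> 1 = 1/2
~(((a <-> ~c) <-> (c -> c)) -> (c -> (b <-> b))) <-> ((~((c <-> a) <-> (a -> b)) <-> ~((a -> a) <-> (b <-> b))) <-> ((~((c <-> b) <-> (b -> b)) -> ((b -> (b -> c)) <-> (a -> c))) -> ((b -> ~a) -> (b -> (b <-> c))))) = 0 <-> 1/2 = 1/2

1/2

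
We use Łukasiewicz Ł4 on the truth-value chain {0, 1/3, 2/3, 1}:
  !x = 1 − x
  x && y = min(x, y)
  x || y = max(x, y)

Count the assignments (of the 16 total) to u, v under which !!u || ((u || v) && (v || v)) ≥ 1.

7

u = 0, v = 0 ↦ 0  <
u = 0, v = 1/3 ↦ 1/3  <
u = 0, v = 2/3 ↦ 2/3  <
u = 0, v = 1 ↦ 1  ≥
u = 1/3, v = 0 ↦ 1/3  <
u = 1/3, v = 1/3 ↦ 1/3  <
u = 1/3, v = 2/3 ↦ 2/3  <
u = 1/3, v = 1 ↦ 1  ≥
u = 2/3, v = 0 ↦ 2/3  <
u = 2/3, v = 1/3 ↦ 2/3  <
u = 2/3, v = 2/3 ↦ 2/3  <
u = 2/3, v = 1 ↦ 1  ≥
u = 1, v = 0 ↦ 1  ≥
u = 1, v = 1/3 ↦ 1  ≥
u = 1, v = 2/3 ↦ 1  ≥
u = 1, v = 1 ↦ 1  ≥
So 7 of the 16 assignments meet the threshold.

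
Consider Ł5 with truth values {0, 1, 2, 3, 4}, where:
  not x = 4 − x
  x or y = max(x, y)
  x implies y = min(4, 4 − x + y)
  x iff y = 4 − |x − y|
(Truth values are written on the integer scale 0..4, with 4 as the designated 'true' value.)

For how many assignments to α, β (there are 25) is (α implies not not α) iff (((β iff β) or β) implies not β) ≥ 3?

value 4: 5 assignments (counts)
value 3: 5 assignments (counts)
value 2: 5 assignments
value 1: 5 assignments
value 0: 5 assignments
So 10 of the 25 assignments meet the threshold.

10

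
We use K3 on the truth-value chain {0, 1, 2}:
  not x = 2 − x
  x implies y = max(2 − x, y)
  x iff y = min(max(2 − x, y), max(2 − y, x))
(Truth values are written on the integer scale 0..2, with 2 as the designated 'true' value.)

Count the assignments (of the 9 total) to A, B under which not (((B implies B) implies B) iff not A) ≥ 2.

2

A = 0, B = 0 ↦ 2  ≥
A = 0, B = 1 ↦ 1  <
A = 0, B = 2 ↦ 0  <
A = 1, B = 0 ↦ 1  <
A = 1, B = 1 ↦ 1  <
A = 1, B = 2 ↦ 1  <
A = 2, B = 0 ↦ 0  <
A = 2, B = 1 ↦ 1  <
A = 2, B = 2 ↦ 2  ≥
So 2 of the 9 assignments meet the threshold.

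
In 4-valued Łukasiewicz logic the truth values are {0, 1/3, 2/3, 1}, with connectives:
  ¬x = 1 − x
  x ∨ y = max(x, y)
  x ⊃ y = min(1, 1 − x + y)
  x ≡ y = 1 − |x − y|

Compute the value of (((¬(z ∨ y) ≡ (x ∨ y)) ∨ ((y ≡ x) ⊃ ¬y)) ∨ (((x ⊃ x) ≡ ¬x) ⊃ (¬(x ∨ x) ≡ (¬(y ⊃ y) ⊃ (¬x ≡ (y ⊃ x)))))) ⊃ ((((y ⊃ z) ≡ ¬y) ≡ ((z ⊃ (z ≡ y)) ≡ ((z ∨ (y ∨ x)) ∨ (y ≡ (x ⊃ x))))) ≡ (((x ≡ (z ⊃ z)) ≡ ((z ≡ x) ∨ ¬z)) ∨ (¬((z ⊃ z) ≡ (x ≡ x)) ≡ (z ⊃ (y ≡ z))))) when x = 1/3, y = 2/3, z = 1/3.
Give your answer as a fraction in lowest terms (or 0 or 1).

1/3

z ∨ y = 1/3 ∨ 2/3 = 2/3
¬(z ∨ y) = ¬2/3 = 1/3
x ∨ y = 1/3 ∨ 2/3 = 2/3
¬(z ∨ y) ≡ (x ∨ y) = 1/3 ≡ 2/3 = 2/3
y ≡ x = 2/3 ≡ 1/3 = 2/3
¬y = ¬2/3 = 1/3
(y ≡ x) ⊃ ¬y = 2/3 ⊃ 1/3 = 2/3
(¬(z ∨ y) ≡ (x ∨ y)) ∨ ((y ≡ x) ⊃ ¬y) = 2/3 ∨ 2/3 = 2/3
x ⊃ x = 1/3 ⊃ 1/3 = 1
¬x = ¬1/3 = 2/3
(x ⊃ x) ≡ ¬x = 1 ≡ 2/3 = 2/3
x ∨ x = 1/3 ∨ 1/3 = 1/3
¬(x ∨ x) = ¬1/3 = 2/3
y ⊃ y = 2/3 ⊃ 2/3 = 1
¬(y ⊃ y) = ¬1 = 0
¬x = ¬1/3 = 2/3
y ⊃ x = 2/3 ⊃ 1/3 = 2/3
¬x ≡ (y ⊃ x) = 2/3 ≡ 2/3 = 1
¬(y ⊃ y) ⊃ (¬x ≡ (y ⊃ x)) = 0 ⊃ 1 = 1
¬(x ∨ x) ≡ (¬(y ⊃ y) ⊃ (¬x ≡ (y ⊃ x))) = 2/3 ≡ 1 = 2/3
((x ⊃ x) ≡ ¬x) ⊃ (¬(x ∨ x) ≡ (¬(y ⊃ y) ⊃ (¬x ≡ (y ⊃ x)))) = 2/3 ⊃ 2/3 = 1
((¬(z ∨ y) ≡ (x ∨ y)) ∨ ((y ≡ x) ⊃ ¬y)) ∨ (((x ⊃ x) ≡ ¬x) ⊃ (¬(x ∨ x) ≡ (¬(y ⊃ y) ⊃ (¬x ≡ (y ⊃ x))))) = 2/3 ∨ 1 = 1
y ⊃ z = 2/3 ⊃ 1/3 = 2/3
¬y = ¬2/3 = 1/3
(y ⊃ z) ≡ ¬y = 2/3 ≡ 1/3 = 2/3
z ≡ y = 1/3 ≡ 2/3 = 2/3
z ⊃ (z ≡ y) = 1/3 ⊃ 2/3 = 1
y ∨ x = 2/3 ∨ 1/3 = 2/3
z ∨ (y ∨ x) = 1/3 ∨ 2/3 = 2/3
x ⊃ x = 1/3 ⊃ 1/3 = 1
y ≡ (x ⊃ x) = 2/3 ≡ 1 = 2/3
(z ∨ (y ∨ x)) ∨ (y ≡ (x ⊃ x)) = 2/3 ∨ 2/3 = 2/3
(z ⊃ (z ≡ y)) ≡ ((z ∨ (y ∨ x)) ∨ (y ≡ (x ⊃ x))) = 1 ≡ 2/3 = 2/3
((y ⊃ z) ≡ ¬y) ≡ ((z ⊃ (z ≡ y)) ≡ ((z ∨ (y ∨ x)) ∨ (y ≡ (x ⊃ x)))) = 2/3 ≡ 2/3 = 1
z ⊃ z = 1/3 ⊃ 1/3 = 1
x ≡ (z ⊃ z) = 1/3 ≡ 1 = 1/3
z ≡ x = 1/3 ≡ 1/3 = 1
¬z = ¬1/3 = 2/3
(z ≡ x) ∨ ¬z = 1 ∨ 2/3 = 1
(x ≡ (z ⊃ z)) ≡ ((z ≡ x) ∨ ¬z) = 1/3 ≡ 1 = 1/3
z ⊃ z = 1/3 ⊃ 1/3 = 1
x ≡ x = 1/3 ≡ 1/3 = 1
(z ⊃ z) ≡ (x ≡ x) = 1 ≡ 1 = 1
¬((z ⊃ z) ≡ (x ≡ x)) = ¬1 = 0
y ≡ z = 2/3 ≡ 1/3 = 2/3
z ⊃ (y ≡ z) = 1/3 ⊃ 2/3 = 1
¬((z ⊃ z) ≡ (x ≡ x)) ≡ (z ⊃ (y ≡ z)) = 0 ≡ 1 = 0
((x ≡ (z ⊃ z)) ≡ ((z ≡ x) ∨ ¬z)) ∨ (¬((z ⊃ z) ≡ (x ≡ x)) ≡ (z ⊃ (y ≡ z))) = 1/3 ∨ 0 = 1/3
(((y ⊃ z) ≡ ¬y) ≡ ((z ⊃ (z ≡ y)) ≡ ((z ∨ (y ∨ x)) ∨ (y ≡ (x ⊃ x))))) ≡ (((x ≡ (z ⊃ z)) ≡ ((z ≡ x) ∨ ¬z)) ∨ (¬((z ⊃ z) ≡ (x ≡ x)) ≡ (z ⊃ (y ≡ z)))) = 1 ≡ 1/3 = 1/3
(((¬(z ∨ y) ≡ (x ∨ y)) ∨ ((y ≡ x) ⊃ ¬y)) ∨ (((x ⊃ x) ≡ ¬x) ⊃ (¬(x ∨ x) ≡ (¬(y ⊃ y) ⊃ (¬x ≡ (y ⊃ x)))))) ⊃ ((((y ⊃ z) ≡ ¬y) ≡ ((z ⊃ (z ≡ y)) ≡ ((z ∨ (y ∨ x)) ∨ (y ≡ (x ⊃ x))))) ≡ (((x ≡ (z ⊃ z)) ≡ ((z ≡ x) ∨ ¬z)) ∨ (¬((z ⊃ z) ≡ (x ≡ x)) ≡ (z ⊃ (y ≡ z))))) = 1 ⊃ 1/3 = 1/3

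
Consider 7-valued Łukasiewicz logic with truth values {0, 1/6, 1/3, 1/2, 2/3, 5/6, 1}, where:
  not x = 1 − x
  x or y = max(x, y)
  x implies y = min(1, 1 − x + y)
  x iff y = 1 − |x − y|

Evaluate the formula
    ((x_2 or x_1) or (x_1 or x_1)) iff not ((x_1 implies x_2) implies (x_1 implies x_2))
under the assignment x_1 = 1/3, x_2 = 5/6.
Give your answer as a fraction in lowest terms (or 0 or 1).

1/6

x_2 or x_1 = 5/6 or 1/3 = 5/6
x_1 or x_1 = 1/3 or 1/3 = 1/3
(x_2 or x_1) or (x_1 or x_1) = 5/6 or 1/3 = 5/6
x_1 implies x_2 = 1/3 implies 5/6 = 1
x_1 implies x_2 = 1/3 implies 5/6 = 1
(x_1 implies x_2) implies (x_1 implies x_2) = 1 implies 1 = 1
not ((x_1 implies x_2) implies (x_1 implies x_2)) = not 1 = 0
((x_2 or x_1) or (x_1 or x_1)) iff not ((x_1 implies x_2) implies (x_1 implies x_2)) = 5/6 iff 0 = 1/6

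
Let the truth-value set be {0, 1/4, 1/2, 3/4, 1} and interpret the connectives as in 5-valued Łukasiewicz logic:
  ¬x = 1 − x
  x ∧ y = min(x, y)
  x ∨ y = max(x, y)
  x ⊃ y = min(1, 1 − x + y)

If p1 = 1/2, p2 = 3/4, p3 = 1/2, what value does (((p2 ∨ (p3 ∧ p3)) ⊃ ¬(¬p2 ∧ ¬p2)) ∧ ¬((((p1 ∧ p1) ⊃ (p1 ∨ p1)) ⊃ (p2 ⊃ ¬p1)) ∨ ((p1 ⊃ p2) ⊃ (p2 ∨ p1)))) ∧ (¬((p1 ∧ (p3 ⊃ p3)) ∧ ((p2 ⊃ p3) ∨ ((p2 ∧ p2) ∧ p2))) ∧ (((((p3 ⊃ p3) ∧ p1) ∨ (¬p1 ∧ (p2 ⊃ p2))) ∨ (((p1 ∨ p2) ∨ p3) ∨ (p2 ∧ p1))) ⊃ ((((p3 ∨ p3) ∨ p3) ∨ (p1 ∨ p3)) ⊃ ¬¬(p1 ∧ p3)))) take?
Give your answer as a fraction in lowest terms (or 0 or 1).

p3 ∧ p3 = 1/2 ∧ 1/2 = 1/2
p2 ∨ (p3 ∧ p3) = 3/4 ∨ 1/2 = 3/4
¬p2 = ¬3/4 = 1/4
¬p2 = ¬3/4 = 1/4
¬p2 ∧ ¬p2 = 1/4 ∧ 1/4 = 1/4
¬(¬p2 ∧ ¬p2) = ¬1/4 = 3/4
(p2 ∨ (p3 ∧ p3)) ⊃ ¬(¬p2 ∧ ¬p2) = 3/4 ⊃ 3/4 = 1
p1 ∧ p1 = 1/2 ∧ 1/2 = 1/2
p1 ∨ p1 = 1/2 ∨ 1/2 = 1/2
(p1 ∧ p1) ⊃ (p1 ∨ p1) = 1/2 ⊃ 1/2 = 1
¬p1 = ¬1/2 = 1/2
p2 ⊃ ¬p1 = 3/4 ⊃ 1/2 = 3/4
((p1 ∧ p1) ⊃ (p1 ∨ p1)) ⊃ (p2 ⊃ ¬p1) = 1 ⊃ 3/4 = 3/4
p1 ⊃ p2 = 1/2 ⊃ 3/4 = 1
p2 ∨ p1 = 3/4 ∨ 1/2 = 3/4
(p1 ⊃ p2) ⊃ (p2 ∨ p1) = 1 ⊃ 3/4 = 3/4
(((p1 ∧ p1) ⊃ (p1 ∨ p1)) ⊃ (p2 ⊃ ¬p1)) ∨ ((p1 ⊃ p2) ⊃ (p2 ∨ p1)) = 3/4 ∨ 3/4 = 3/4
¬((((p1 ∧ p1) ⊃ (p1 ∨ p1)) ⊃ (p2 ⊃ ¬p1)) ∨ ((p1 ⊃ p2) ⊃ (p2 ∨ p1))) = ¬3/4 = 1/4
((p2 ∨ (p3 ∧ p3)) ⊃ ¬(¬p2 ∧ ¬p2)) ∧ ¬((((p1 ∧ p1) ⊃ (p1 ∨ p1)) ⊃ (p2 ⊃ ¬p1)) ∨ ((p1 ⊃ p2) ⊃ (p2 ∨ p1))) = 1 ∧ 1/4 = 1/4
p3 ⊃ p3 = 1/2 ⊃ 1/2 = 1
p1 ∧ (p3 ⊃ p3) = 1/2 ∧ 1 = 1/2
p2 ⊃ p3 = 3/4 ⊃ 1/2 = 3/4
p2 ∧ p2 = 3/4 ∧ 3/4 = 3/4
(p2 ∧ p2) ∧ p2 = 3/4 ∧ 3/4 = 3/4
(p2 ⊃ p3) ∨ ((p2 ∧ p2) ∧ p2) = 3/4 ∨ 3/4 = 3/4
(p1 ∧ (p3 ⊃ p3)) ∧ ((p2 ⊃ p3) ∨ ((p2 ∧ p2) ∧ p2)) = 1/2 ∧ 3/4 = 1/2
¬((p1 ∧ (p3 ⊃ p3)) ∧ ((p2 ⊃ p3) ∨ ((p2 ∧ p2) ∧ p2))) = ¬1/2 = 1/2
p3 ⊃ p3 = 1/2 ⊃ 1/2 = 1
(p3 ⊃ p3) ∧ p1 = 1 ∧ 1/2 = 1/2
¬p1 = ¬1/2 = 1/2
p2 ⊃ p2 = 3/4 ⊃ 3/4 = 1
¬p1 ∧ (p2 ⊃ p2) = 1/2 ∧ 1 = 1/2
((p3 ⊃ p3) ∧ p1) ∨ (¬p1 ∧ (p2 ⊃ p2)) = 1/2 ∨ 1/2 = 1/2
p1 ∨ p2 = 1/2 ∨ 3/4 = 3/4
(p1 ∨ p2) ∨ p3 = 3/4 ∨ 1/2 = 3/4
p2 ∧ p1 = 3/4 ∧ 1/2 = 1/2
((p1 ∨ p2) ∨ p3) ∨ (p2 ∧ p1) = 3/4 ∨ 1/2 = 3/4
(((p3 ⊃ p3) ∧ p1) ∨ (¬p1 ∧ (p2 ⊃ p2))) ∨ (((p1 ∨ p2) ∨ p3) ∨ (p2 ∧ p1)) = 1/2 ∨ 3/4 = 3/4
p3 ∨ p3 = 1/2 ∨ 1/2 = 1/2
(p3 ∨ p3) ∨ p3 = 1/2 ∨ 1/2 = 1/2
p1 ∨ p3 = 1/2 ∨ 1/2 = 1/2
((p3 ∨ p3) ∨ p3) ∨ (p1 ∨ p3) = 1/2 ∨ 1/2 = 1/2
p1 ∧ p3 = 1/2 ∧ 1/2 = 1/2
¬(p1 ∧ p3) = ¬1/2 = 1/2
¬¬(p1 ∧ p3) = ¬1/2 = 1/2
(((p3 ∨ p3) ∨ p3) ∨ (p1 ∨ p3)) ⊃ ¬¬(p1 ∧ p3) = 1/2 ⊃ 1/2 = 1
((((p3 ⊃ p3) ∧ p1) ∨ (¬p1 ∧ (p2 ⊃ p2))) ∨ (((p1 ∨ p2) ∨ p3) ∨ (p2 ∧ p1))) ⊃ ((((p3 ∨ p3) ∨ p3) ∨ (p1 ∨ p3)) ⊃ ¬¬(p1 ∧ p3)) = 3/4 ⊃ 1 = 1
¬((p1 ∧ (p3 ⊃ p3)) ∧ ((p2 ⊃ p3) ∨ ((p2 ∧ p2) ∧ p2))) ∧ (((((p3 ⊃ p3) ∧ p1) ∨ (¬p1 ∧ (p2 ⊃ p2))) ∨ (((p1 ∨ p2) ∨ p3) ∨ (p2 ∧ p1))) ⊃ ((((p3 ∨ p3) ∨ p3) ∨ (p1 ∨ p3)) ⊃ ¬¬(p1 ∧ p3))) = 1/2 ∧ 1 = 1/2
(((p2 ∨ (p3 ∧ p3)) ⊃ ¬(¬p2 ∧ ¬p2)) ∧ ¬((((p1 ∧ p1) ⊃ (p1 ∨ p1)) ⊃ (p2 ⊃ ¬p1)) ∨ ((p1 ⊃ p2) ⊃ (p2 ∨ p1)))) ∧ (¬((p1 ∧ (p3 ⊃ p3)) ∧ ((p2 ⊃ p3) ∨ ((p2 ∧ p2) ∧ p2))) ∧ (((((p3 ⊃ p3) ∧ p1) ∨ (¬p1 ∧ (p2 ⊃ p2))) ∨ (((p1 ∨ p2) ∨ p3) ∨ (p2 ∧ p1))) ⊃ ((((p3 ∨ p3) ∨ p3) ∨ (p1 ∨ p3)) ⊃ ¬¬(p1 ∧ p3)))) = 1/4 ∧ 1/2 = 1/4

1/4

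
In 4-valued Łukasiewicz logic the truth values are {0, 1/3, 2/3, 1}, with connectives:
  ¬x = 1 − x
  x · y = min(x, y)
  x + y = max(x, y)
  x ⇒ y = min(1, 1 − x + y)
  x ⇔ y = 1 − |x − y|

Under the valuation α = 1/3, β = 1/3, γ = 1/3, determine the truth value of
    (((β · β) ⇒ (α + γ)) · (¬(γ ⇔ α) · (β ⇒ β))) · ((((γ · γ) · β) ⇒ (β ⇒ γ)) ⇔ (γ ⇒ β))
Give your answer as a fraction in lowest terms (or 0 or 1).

β · β = 1/3 · 1/3 = 1/3
α + γ = 1/3 + 1/3 = 1/3
(β · β) ⇒ (α + γ) = 1/3 ⇒ 1/3 = 1
γ ⇔ α = 1/3 ⇔ 1/3 = 1
¬(γ ⇔ α) = ¬1 = 0
β ⇒ β = 1/3 ⇒ 1/3 = 1
¬(γ ⇔ α) · (β ⇒ β) = 0 · 1 = 0
((β · β) ⇒ (α + γ)) · (¬(γ ⇔ α) · (β ⇒ β)) = 1 · 0 = 0
γ · γ = 1/3 · 1/3 = 1/3
(γ · γ) · β = 1/3 · 1/3 = 1/3
β ⇒ γ = 1/3 ⇒ 1/3 = 1
((γ · γ) · β) ⇒ (β ⇒ γ) = 1/3 ⇒ 1 = 1
γ ⇒ β = 1/3 ⇒ 1/3 = 1
(((γ · γ) · β) ⇒ (β ⇒ γ)) ⇔ (γ ⇒ β) = 1 ⇔ 1 = 1
(((β · β) ⇒ (α + γ)) · (¬(γ ⇔ α) · (β ⇒ β))) · ((((γ · γ) · β) ⇒ (β ⇒ γ)) ⇔ (γ ⇒ β)) = 0 · 1 = 0

0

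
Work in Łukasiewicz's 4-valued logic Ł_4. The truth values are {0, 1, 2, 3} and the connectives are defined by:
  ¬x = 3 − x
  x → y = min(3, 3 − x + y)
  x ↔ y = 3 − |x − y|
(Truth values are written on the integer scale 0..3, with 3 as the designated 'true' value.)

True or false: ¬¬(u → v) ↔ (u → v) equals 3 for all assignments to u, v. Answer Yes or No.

u = 0, v = 0 ↦ 3
u = 0, v = 1 ↦ 3
u = 0, v = 2 ↦ 3
u = 0, v = 3 ↦ 3
u = 1, v = 0 ↦ 3
u = 1, v = 1 ↦ 3
u = 1, v = 2 ↦ 3
u = 1, v = 3 ↦ 3
u = 2, v = 0 ↦ 3
u = 2, v = 1 ↦ 3
u = 2, v = 2 ↦ 3
u = 2, v = 3 ↦ 3
u = 3, v = 0 ↦ 3
u = 3, v = 1 ↦ 3
u = 3, v = 2 ↦ 3
u = 3, v = 3 ↦ 3
Every assignment gives a value ≥ 3.

Yes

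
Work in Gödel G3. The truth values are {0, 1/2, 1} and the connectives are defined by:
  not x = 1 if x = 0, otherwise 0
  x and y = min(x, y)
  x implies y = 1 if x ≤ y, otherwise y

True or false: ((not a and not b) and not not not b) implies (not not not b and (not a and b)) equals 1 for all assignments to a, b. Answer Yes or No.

Counterexample: take a = 0, b = 0.
not a = not 0 = 1
not b = not 0 = 1
not a and not b = 1 and 1 = 1
not b = not 0 = 1
not not b = not 1 = 0
not not not b = not 0 = 1
(not a and not b) and not not not b = 1 and 1 = 1
not b = not 0 = 1
not not b = not 1 = 0
not not not b = not 0 = 1
not a = not 0 = 1
not a and b = 1 and 0 = 0
not not not b and (not a and b) = 1 and 0 = 0
((not a and not b) and not not not b) implies (not not not b and (not a and b)) = 1 implies 0 = 0
This gives 0 ≠ 1.

No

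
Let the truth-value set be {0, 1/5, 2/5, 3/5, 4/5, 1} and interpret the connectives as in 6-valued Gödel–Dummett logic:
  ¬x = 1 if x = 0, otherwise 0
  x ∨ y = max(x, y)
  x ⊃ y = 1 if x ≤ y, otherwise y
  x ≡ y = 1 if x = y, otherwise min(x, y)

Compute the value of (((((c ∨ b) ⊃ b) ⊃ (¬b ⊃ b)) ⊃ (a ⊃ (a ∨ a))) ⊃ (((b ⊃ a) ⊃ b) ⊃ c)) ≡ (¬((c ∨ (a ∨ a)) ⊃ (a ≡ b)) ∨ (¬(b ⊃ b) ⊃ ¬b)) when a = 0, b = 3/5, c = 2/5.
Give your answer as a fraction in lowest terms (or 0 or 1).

2/5

c ∨ b = 2/5 ∨ 3/5 = 3/5
(c ∨ b) ⊃ b = 3/5 ⊃ 3/5 = 1
¬b = ¬3/5 = 0
¬b ⊃ b = 0 ⊃ 3/5 = 1
((c ∨ b) ⊃ b) ⊃ (¬b ⊃ b) = 1 ⊃ 1 = 1
a ∨ a = 0 ∨ 0 = 0
a ⊃ (a ∨ a) = 0 ⊃ 0 = 1
(((c ∨ b) ⊃ b) ⊃ (¬b ⊃ b)) ⊃ (a ⊃ (a ∨ a)) = 1 ⊃ 1 = 1
b ⊃ a = 3/5 ⊃ 0 = 0
(b ⊃ a) ⊃ b = 0 ⊃ 3/5 = 1
((b ⊃ a) ⊃ b) ⊃ c = 1 ⊃ 2/5 = 2/5
((((c ∨ b) ⊃ b) ⊃ (¬b ⊃ b)) ⊃ (a ⊃ (a ∨ a))) ⊃ (((b ⊃ a) ⊃ b) ⊃ c) = 1 ⊃ 2/5 = 2/5
a ∨ a = 0 ∨ 0 = 0
c ∨ (a ∨ a) = 2/5 ∨ 0 = 2/5
a ≡ b = 0 ≡ 3/5 = 0
(c ∨ (a ∨ a)) ⊃ (a ≡ b) = 2/5 ⊃ 0 = 0
¬((c ∨ (a ∨ a)) ⊃ (a ≡ b)) = ¬0 = 1
b ⊃ b = 3/5 ⊃ 3/5 = 1
¬(b ⊃ b) = ¬1 = 0
¬b = ¬3/5 = 0
¬(b ⊃ b) ⊃ ¬b = 0 ⊃ 0 = 1
¬((c ∨ (a ∨ a)) ⊃ (a ≡ b)) ∨ (¬(b ⊃ b) ⊃ ¬b) = 1 ∨ 1 = 1
(((((c ∨ b) ⊃ b) ⊃ (¬b ⊃ b)) ⊃ (a ⊃ (a ∨ a))) ⊃ (((b ⊃ a) ⊃ b) ⊃ c)) ≡ (¬((c ∨ (a ∨ a)) ⊃ (a ≡ b)) ∨ (¬(b ⊃ b) ⊃ ¬b)) = 2/5 ≡ 1 = 2/5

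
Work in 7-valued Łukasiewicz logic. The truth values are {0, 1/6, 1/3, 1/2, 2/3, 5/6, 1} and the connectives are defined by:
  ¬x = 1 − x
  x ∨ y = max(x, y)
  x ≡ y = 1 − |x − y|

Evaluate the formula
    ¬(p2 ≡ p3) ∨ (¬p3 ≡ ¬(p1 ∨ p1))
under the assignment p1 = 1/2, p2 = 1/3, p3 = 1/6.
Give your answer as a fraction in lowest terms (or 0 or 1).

p2 ≡ p3 = 1/3 ≡ 1/6 = 5/6
¬(p2 ≡ p3) = ¬5/6 = 1/6
¬p3 = ¬1/6 = 5/6
p1 ∨ p1 = 1/2 ∨ 1/2 = 1/2
¬(p1 ∨ p1) = ¬1/2 = 1/2
¬p3 ≡ ¬(p1 ∨ p1) = 5/6 ≡ 1/2 = 2/3
¬(p2 ≡ p3) ∨ (¬p3 ≡ ¬(p1 ∨ p1)) = 1/6 ∨ 2/3 = 2/3

2/3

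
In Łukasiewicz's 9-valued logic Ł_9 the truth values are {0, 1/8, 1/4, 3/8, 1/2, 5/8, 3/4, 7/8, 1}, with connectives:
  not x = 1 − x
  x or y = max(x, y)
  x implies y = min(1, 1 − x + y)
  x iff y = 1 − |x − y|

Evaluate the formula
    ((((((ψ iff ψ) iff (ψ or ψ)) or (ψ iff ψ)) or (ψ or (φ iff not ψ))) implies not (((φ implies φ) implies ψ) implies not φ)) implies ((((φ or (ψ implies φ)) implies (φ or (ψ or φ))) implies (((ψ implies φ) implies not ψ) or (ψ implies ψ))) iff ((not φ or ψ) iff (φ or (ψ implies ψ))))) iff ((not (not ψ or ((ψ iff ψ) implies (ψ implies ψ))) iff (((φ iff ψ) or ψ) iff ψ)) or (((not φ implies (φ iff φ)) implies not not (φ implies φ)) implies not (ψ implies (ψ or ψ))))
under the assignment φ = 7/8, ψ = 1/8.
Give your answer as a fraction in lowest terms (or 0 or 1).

1/8

ψ iff ψ = 1/8 iff 1/8 = 1
ψ or ψ = 1/8 or 1/8 = 1/8
(ψ iff ψ) iff (ψ or ψ) = 1 iff 1/8 = 1/8
ψ iff ψ = 1/8 iff 1/8 = 1
((ψ iff ψ) iff (ψ or ψ)) or (ψ iff ψ) = 1/8 or 1 = 1
not ψ = not 1/8 = 7/8
φ iff not ψ = 7/8 iff 7/8 = 1
ψ or (φ iff not ψ) = 1/8 or 1 = 1
(((ψ iff ψ) iff (ψ or ψ)) or (ψ iff ψ)) or (ψ or (φ iff not ψ)) = 1 or 1 = 1
φ implies φ = 7/8 implies 7/8 = 1
(φ implies φ) implies ψ = 1 implies 1/8 = 1/8
not φ = not 7/8 = 1/8
((φ implies φ) implies ψ) implies not φ = 1/8 implies 1/8 = 1
not (((φ implies φ) implies ψ) implies not φ) = not 1 = 0
((((ψ iff ψ) iff (ψ or ψ)) or (ψ iff ψ)) or (ψ or (φ iff not ψ))) implies not (((φ implies φ) implies ψ) implies not φ) = 1 implies 0 = 0
ψ implies φ = 1/8 implies 7/8 = 1
φ or (ψ implies φ) = 7/8 or 1 = 1
ψ or φ = 1/8 or 7/8 = 7/8
φ or (ψ or φ) = 7/8 or 7/8 = 7/8
(φ or (ψ implies φ)) implies (φ or (ψ or φ)) = 1 implies 7/8 = 7/8
ψ implies φ = 1/8 implies 7/8 = 1
not ψ = not 1/8 = 7/8
(ψ implies φ) implies not ψ = 1 implies 7/8 = 7/8
ψ implies ψ = 1/8 implies 1/8 = 1
((ψ implies φ) implies not ψ) or (ψ implies ψ) = 7/8 or 1 = 1
((φ or (ψ implies φ)) implies (φ or (ψ or φ))) implies (((ψ implies φ) implies not ψ) or (ψ implies ψ)) = 7/8 implies 1 = 1
not φ = not 7/8 = 1/8
not φ or ψ = 1/8 or 1/8 = 1/8
ψ implies ψ = 1/8 implies 1/8 = 1
φ or (ψ implies ψ) = 7/8 or 1 = 1
(not φ or ψ) iff (φ or (ψ implies ψ)) = 1/8 iff 1 = 1/8
(((φ or (ψ implies φ)) implies (φ or (ψ or φ))) implies (((ψ implies φ) implies not ψ) or (ψ implies ψ))) iff ((not φ or ψ) iff (φ or (ψ implies ψ))) = 1 iff 1/8 = 1/8
(((((ψ iff ψ) iff (ψ or ψ)) or (ψ iff ψ)) or (ψ or (φ iff not ψ))) implies not (((φ implies φ) implies ψ) implies not φ)) implies ((((φ or (ψ implies φ)) implies (φ or (ψ or φ))) implies (((ψ implies φ) implies not ψ) or (ψ implies ψ))) iff ((not φ or ψ) iff (φ or (ψ implies ψ)))) = 0 implies 1/8 = 1
not ψ = not 1/8 = 7/8
ψ iff ψ = 1/8 iff 1/8 = 1
ψ implies ψ = 1/8 implies 1/8 = 1
(ψ iff ψ) implies (ψ implies ψ) = 1 implies 1 = 1
not ψ or ((ψ iff ψ) implies (ψ implies ψ)) = 7/8 or 1 = 1
not (not ψ or ((ψ iff ψ) implies (ψ implies ψ))) = not 1 = 0
φ iff ψ = 7/8 iff 1/8 = 1/4
(φ iff ψ) or ψ = 1/4 or 1/8 = 1/4
((φ iff ψ) or ψ) iff ψ = 1/4 iff 1/8 = 7/8
not (not ψ or ((ψ iff ψ) implies (ψ implies ψ))) iff (((φ iff ψ) or ψ) iff ψ) = 0 iff 7/8 = 1/8
not φ = not 7/8 = 1/8
φ iff φ = 7/8 iff 7/8 = 1
not φ implies (φ iff φ) = 1/8 implies 1 = 1
φ implies φ = 7/8 implies 7/8 = 1
not (φ implies φ) = not 1 = 0
not not (φ implies φ) = not 0 = 1
(not φ implies (φ iff φ)) implies not not (φ implies φ) = 1 implies 1 = 1
ψ or ψ = 1/8 or 1/8 = 1/8
ψ implies (ψ or ψ) = 1/8 implies 1/8 = 1
not (ψ implies (ψ or ψ)) = not 1 = 0
((not φ implies (φ iff φ)) implies not not (φ implies φ)) implies not (ψ implies (ψ or ψ)) = 1 implies 0 = 0
(not (not ψ or ((ψ iff ψ) implies (ψ implies ψ))) iff (((φ iff ψ) or ψ) iff ψ)) or (((not φ implies (φ iff φ)) implies not not (φ implies φ)) implies not (ψ implies (ψ or ψ))) = 1/8 or 0 = 1/8
((((((ψ iff ψ) iff (ψ or ψ)) or (ψ iff ψ)) or (ψ or (φ iff not ψ))) implies not (((φ implies φ) implies ψ) implies not φ)) implies ((((φ or (ψ implies φ)) implies (φ or (ψ or φ))) implies (((ψ implies φ) implies not ψ) or (ψ implies ψ))) iff ((not φ or ψ) iff (φ or (ψ implies ψ))))) iff ((not (not ψ or ((ψ iff ψ) implies (ψ implies ψ))) iff (((φ iff ψ) or ψ) iff ψ)) or (((not φ implies (φ iff φ)) implies not not (φ implies φ)) implies not (ψ implies (ψ or ψ)))) = 1 iff 1/8 = 1/8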